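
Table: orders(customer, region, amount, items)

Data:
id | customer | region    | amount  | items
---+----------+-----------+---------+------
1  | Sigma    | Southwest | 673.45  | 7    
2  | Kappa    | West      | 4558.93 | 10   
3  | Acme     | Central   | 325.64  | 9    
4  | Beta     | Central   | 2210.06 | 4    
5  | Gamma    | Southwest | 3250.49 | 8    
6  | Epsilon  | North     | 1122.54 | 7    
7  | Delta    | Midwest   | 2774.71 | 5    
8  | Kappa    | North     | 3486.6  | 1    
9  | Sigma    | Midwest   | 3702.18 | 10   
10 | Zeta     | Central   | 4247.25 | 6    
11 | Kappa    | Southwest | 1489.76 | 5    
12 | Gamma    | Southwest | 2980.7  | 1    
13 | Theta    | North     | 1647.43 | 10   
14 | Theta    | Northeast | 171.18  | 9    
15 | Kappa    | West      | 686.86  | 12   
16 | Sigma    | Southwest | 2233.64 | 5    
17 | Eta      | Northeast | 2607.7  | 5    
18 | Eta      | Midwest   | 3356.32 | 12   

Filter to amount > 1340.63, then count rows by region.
SELECT region, COUNT(*)
FROM orders
WHERE amount > 1340.63
GROUP BY region

Note: WHERE filters rows before grouping.

Result:
  Central: 2
  Midwest: 3
  North: 2
  Northeast: 1
  Southwest: 4
  West: 1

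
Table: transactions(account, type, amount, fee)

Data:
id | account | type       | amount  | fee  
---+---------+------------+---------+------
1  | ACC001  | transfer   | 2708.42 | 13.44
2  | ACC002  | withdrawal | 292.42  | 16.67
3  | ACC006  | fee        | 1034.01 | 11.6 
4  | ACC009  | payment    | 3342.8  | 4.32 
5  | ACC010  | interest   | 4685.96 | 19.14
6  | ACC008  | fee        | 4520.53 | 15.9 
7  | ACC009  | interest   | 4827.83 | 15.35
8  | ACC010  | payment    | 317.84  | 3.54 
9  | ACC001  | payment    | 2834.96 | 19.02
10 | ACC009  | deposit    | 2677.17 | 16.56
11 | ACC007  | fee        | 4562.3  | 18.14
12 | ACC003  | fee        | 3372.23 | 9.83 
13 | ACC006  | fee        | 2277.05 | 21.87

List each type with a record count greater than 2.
SELECT type, COUNT(*) as cnt
FROM transactions
GROUP BY type
HAVING COUNT(*) > 2

Result:
  fee: 5
  payment: 3

Note: HAVING filters groups after aggregation, WHERE filters rows before.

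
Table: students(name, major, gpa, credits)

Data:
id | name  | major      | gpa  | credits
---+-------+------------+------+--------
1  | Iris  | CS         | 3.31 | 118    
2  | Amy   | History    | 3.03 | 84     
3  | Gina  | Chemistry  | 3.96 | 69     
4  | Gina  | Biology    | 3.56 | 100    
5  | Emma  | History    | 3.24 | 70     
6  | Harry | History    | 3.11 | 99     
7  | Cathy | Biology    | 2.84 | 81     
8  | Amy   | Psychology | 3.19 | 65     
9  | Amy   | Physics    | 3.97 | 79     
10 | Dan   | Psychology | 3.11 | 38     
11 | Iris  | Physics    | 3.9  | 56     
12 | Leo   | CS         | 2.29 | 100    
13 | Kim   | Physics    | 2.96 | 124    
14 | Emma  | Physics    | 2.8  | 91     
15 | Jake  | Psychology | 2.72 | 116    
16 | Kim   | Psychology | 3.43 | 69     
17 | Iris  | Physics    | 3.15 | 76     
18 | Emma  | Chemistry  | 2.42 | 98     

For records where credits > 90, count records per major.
SELECT major, COUNT(*)
FROM students
WHERE credits > 90
GROUP BY major

Note: WHERE filters rows before grouping.

Result:
  Biology: 1
  CS: 2
  Chemistry: 1
  History: 1
  Physics: 2
  Psychology: 1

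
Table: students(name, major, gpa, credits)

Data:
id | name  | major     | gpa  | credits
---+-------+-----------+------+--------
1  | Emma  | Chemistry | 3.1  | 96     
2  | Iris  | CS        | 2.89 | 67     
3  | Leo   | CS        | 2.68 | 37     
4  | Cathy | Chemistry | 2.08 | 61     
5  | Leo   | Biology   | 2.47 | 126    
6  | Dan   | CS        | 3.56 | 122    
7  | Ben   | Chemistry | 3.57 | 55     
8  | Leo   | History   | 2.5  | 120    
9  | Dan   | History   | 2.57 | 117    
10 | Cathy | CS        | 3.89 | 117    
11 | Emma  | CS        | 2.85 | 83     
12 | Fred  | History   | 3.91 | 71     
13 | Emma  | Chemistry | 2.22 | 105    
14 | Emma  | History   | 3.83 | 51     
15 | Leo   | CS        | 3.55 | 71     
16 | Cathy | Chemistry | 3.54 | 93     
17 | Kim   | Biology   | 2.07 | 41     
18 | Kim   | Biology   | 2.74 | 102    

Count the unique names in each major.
SELECT major, COUNT(DISTINCT name)
FROM students
GROUP BY major

Result:
  Biology: 2 distinct
  CS: 5 distinct
  Chemistry: 3 distinct
  History: 4 distinct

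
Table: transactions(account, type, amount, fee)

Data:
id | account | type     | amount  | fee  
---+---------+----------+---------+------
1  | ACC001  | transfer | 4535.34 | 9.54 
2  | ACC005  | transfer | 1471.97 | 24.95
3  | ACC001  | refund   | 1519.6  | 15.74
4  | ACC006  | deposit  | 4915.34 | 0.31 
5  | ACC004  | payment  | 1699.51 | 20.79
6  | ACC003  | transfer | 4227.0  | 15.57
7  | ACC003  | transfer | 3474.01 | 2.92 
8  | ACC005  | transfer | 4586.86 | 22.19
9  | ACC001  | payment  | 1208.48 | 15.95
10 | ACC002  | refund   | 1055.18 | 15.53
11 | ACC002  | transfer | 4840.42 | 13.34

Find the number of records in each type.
SELECT type, COUNT(*) as count
FROM transactions
GROUP BY type

Result:
  deposit: 1
  payment: 2
  refund: 2
  transfer: 6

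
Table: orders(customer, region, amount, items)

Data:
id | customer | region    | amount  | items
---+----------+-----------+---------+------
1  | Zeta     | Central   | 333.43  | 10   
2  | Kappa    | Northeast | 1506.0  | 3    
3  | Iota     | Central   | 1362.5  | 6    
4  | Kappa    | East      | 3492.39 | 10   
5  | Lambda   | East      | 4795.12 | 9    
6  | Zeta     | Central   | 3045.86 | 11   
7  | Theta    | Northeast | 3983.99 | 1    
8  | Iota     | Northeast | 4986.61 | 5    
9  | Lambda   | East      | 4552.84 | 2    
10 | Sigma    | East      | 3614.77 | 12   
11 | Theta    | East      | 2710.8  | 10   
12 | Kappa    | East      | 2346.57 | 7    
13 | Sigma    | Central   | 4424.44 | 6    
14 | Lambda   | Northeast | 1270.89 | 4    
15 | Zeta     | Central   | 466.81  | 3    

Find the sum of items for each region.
SELECT region, SUM(items) as result
FROM orders
GROUP BY region

Result:
  Central: 36
  East: 50
  Northeast: 13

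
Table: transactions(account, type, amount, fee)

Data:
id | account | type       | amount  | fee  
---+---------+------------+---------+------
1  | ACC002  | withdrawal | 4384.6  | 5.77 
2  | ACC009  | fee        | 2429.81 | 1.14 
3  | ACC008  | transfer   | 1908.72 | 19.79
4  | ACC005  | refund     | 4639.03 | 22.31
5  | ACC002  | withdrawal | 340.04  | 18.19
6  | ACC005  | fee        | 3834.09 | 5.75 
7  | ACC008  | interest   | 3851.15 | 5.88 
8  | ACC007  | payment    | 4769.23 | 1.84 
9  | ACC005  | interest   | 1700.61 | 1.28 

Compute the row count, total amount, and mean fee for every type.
SELECT type,
       COUNT(*) as cnt,
       SUM(amount) as total_amount,
       AVG(fee) as avg_fee
FROM transactions
GROUP BY type

Result:
  fee: 2 records, 6263.90 total amount, 3.45 avg fee
  interest: 2 records, 5551.76 total amount, 3.58 avg fee
  payment: 1 records, 4769.23 total amount, 1.84 avg fee
  refund: 1 records, 4639.03 total amount, 22.31 avg fee
  transfer: 1 records, 1908.72 total amount, 19.79 avg fee
  withdrawal: 2 records, 4724.64 total amount, 11.98 avg fee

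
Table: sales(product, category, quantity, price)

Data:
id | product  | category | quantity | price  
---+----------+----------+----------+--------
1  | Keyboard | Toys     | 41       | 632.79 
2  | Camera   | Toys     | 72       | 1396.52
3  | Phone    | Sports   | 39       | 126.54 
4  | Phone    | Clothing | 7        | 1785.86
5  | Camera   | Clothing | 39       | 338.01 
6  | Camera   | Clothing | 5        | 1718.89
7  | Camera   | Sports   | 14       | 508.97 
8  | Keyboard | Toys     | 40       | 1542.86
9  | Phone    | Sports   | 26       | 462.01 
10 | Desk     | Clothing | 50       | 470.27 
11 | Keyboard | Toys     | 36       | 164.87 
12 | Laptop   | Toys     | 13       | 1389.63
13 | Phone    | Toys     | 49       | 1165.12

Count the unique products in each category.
SELECT category, COUNT(DISTINCT product)
FROM sales
GROUP BY category

Result:
  Clothing: 3 distinct
  Sports: 2 distinct
  Toys: 4 distinct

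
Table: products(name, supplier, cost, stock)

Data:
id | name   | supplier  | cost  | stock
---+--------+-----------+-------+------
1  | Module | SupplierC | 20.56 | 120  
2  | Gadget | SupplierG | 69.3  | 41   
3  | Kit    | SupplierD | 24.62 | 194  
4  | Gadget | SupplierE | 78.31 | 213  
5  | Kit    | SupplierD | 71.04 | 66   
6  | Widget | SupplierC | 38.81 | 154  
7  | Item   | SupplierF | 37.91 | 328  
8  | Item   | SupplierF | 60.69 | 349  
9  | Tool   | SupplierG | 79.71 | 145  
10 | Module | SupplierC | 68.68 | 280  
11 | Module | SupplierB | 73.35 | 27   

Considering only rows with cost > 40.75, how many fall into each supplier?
SELECT supplier, COUNT(*)
FROM products
WHERE cost > 40.75
GROUP BY supplier

Note: WHERE filters rows before grouping.

Result:
  SupplierB: 1
  SupplierC: 1
  SupplierD: 1
  SupplierE: 1
  SupplierF: 1
  SupplierG: 2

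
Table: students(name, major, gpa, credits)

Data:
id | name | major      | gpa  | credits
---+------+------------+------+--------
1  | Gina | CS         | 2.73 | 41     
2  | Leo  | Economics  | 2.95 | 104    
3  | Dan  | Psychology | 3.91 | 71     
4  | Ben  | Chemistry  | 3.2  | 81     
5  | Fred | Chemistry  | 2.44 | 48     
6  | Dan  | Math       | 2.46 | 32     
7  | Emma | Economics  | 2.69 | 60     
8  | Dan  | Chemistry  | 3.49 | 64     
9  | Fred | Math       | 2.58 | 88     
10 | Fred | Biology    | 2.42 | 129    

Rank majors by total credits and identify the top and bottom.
SELECT major, SUM(credits)
FROM students
GROUP BY major
ORDER BY SUM(credits)

All groups:
  CS: 41
  Psychology: 71
  Math: 120
  Biology: 129
  Economics: 164
  Chemistry: 193

Highest: Chemistry (193)
Lowest: CS (41)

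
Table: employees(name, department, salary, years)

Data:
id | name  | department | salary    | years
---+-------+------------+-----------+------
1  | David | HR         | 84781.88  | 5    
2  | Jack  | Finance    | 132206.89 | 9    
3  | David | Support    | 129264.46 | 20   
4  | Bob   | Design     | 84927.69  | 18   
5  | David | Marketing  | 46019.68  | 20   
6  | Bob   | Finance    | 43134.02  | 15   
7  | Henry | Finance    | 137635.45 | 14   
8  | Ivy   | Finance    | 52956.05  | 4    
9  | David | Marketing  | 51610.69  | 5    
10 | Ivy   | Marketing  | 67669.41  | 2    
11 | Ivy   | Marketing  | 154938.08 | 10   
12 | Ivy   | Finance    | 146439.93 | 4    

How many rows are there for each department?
SELECT department, COUNT(*) as count
FROM employees
GROUP BY department

Result:
  Design: 1
  Finance: 5
  HR: 1
  Marketing: 4
  Support: 1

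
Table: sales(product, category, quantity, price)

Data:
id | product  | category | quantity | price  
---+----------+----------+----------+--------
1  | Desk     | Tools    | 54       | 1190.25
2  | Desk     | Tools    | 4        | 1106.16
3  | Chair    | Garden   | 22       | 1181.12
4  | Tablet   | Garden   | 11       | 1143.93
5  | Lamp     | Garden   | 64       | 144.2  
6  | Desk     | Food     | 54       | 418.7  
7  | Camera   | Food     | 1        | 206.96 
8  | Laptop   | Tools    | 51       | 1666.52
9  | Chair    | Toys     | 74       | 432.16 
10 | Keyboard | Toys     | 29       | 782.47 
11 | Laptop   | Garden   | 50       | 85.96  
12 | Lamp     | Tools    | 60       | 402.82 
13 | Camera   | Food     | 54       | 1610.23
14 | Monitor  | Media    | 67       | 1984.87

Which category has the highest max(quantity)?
SELECT category, MAX(quantity) as val
FROM sales
GROUP BY category
ORDER BY val DESC
LIMIT 1

Result: Toys with max(quantity) = 74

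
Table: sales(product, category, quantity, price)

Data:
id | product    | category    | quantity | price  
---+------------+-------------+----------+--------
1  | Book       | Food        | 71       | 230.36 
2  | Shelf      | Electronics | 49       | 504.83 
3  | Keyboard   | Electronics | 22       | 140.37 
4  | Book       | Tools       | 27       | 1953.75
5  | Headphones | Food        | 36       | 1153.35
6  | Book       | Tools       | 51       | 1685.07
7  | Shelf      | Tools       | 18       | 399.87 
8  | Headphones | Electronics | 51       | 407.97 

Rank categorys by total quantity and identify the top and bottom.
SELECT category, SUM(quantity)
FROM sales
GROUP BY category
ORDER BY SUM(quantity)

All groups:
  Tools: 96
  Food: 107
  Electronics: 122

Highest: Electronics (122)
Lowest: Tools (96)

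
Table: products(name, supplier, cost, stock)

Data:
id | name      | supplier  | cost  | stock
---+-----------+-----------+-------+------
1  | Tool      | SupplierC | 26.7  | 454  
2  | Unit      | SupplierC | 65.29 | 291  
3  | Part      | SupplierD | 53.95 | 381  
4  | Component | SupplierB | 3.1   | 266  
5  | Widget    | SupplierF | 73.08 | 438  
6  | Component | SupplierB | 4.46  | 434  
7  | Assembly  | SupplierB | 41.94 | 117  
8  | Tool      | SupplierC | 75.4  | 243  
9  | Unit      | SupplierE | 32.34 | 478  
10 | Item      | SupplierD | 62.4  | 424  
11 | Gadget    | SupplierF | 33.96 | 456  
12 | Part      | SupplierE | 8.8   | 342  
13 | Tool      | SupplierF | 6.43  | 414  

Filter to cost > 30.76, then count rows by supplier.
SELECT supplier, COUNT(*)
FROM products
WHERE cost > 30.76
GROUP BY supplier

Note: WHERE filters rows before grouping.

Result:
  SupplierB: 1
  SupplierC: 2
  SupplierD: 2
  SupplierE: 1
  SupplierF: 2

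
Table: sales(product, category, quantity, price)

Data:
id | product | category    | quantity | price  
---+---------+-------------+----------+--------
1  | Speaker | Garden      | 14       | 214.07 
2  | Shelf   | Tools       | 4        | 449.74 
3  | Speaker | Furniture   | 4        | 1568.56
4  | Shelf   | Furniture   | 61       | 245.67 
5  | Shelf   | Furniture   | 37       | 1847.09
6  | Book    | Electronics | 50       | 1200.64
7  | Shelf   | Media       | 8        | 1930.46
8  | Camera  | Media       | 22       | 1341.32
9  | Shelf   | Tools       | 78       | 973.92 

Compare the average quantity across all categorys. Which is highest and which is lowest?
SELECT category, AVG(quantity)
FROM sales
GROUP BY category
ORDER BY AVG(quantity)

All groups:
  Garden: 14.00
  Media: 15.00
  Furniture: 34.00
  Tools: 41.00
  Electronics: 50.00

Highest: Electronics (50.00)
Lowest: Garden (14.00)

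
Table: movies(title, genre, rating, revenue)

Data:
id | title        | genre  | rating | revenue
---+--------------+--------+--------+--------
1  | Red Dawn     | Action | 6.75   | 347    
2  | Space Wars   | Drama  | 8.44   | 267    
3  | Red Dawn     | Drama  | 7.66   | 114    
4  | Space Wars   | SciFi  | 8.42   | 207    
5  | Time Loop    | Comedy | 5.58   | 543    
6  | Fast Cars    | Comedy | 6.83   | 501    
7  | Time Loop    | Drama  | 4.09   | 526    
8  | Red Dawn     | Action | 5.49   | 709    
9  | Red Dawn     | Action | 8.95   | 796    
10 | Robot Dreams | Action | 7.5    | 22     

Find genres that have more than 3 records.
SELECT genre, COUNT(*) as cnt
FROM movies
GROUP BY genre
HAVING COUNT(*) > 3

Result:
  Action: 4

Note: HAVING filters groups after aggregation, WHERE filters rows before.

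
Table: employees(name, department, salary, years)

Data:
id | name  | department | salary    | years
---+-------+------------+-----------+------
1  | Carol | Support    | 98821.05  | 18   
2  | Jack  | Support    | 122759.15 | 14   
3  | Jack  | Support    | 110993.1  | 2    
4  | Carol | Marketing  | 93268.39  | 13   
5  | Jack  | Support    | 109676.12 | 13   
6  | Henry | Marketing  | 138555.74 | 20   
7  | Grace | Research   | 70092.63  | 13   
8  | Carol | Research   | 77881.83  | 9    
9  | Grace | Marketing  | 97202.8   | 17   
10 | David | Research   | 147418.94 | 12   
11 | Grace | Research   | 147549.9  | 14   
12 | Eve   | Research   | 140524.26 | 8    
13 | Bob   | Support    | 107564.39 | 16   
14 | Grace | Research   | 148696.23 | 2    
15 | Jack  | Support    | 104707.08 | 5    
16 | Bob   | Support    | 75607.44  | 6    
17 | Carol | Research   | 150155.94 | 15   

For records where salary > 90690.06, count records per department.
SELECT department, COUNT(*)
FROM employees
WHERE salary > 90690.06
GROUP BY department

Note: WHERE filters rows before grouping.

Result:
  Marketing: 3
  Research: 5
  Support: 6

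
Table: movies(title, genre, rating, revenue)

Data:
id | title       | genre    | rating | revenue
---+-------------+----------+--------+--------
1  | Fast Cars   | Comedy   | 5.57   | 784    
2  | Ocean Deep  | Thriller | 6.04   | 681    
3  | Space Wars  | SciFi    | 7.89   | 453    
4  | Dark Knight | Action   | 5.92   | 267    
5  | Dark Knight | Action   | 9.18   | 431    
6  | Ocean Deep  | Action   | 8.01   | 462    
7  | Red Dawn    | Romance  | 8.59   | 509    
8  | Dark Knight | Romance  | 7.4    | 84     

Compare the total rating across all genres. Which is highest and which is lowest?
SELECT genre, SUM(rating)
FROM movies
GROUP BY genre
ORDER BY SUM(rating)

All groups:
  Comedy: 5.57
  Thriller: 6.04
  SciFi: 7.89
  Romance: 15.99
  Action: 23.11

Highest: Action (23.11)
Lowest: Comedy (5.57)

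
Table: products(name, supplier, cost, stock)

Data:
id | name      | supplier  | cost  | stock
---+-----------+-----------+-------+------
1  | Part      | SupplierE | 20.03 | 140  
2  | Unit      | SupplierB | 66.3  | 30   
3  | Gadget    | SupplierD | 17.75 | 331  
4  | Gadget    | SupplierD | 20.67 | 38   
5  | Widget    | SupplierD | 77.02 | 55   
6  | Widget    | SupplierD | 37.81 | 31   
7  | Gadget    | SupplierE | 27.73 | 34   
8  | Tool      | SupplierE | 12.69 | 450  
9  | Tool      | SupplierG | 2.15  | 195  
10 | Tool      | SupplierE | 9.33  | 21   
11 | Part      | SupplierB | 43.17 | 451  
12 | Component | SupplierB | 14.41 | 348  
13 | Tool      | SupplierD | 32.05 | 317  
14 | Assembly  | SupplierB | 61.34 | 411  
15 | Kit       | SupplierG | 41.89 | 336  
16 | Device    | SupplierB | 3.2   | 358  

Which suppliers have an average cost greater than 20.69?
SELECT supplier, AVG(cost)
FROM products
GROUP BY supplier
HAVING AVG(cost) > 20.69

Result:
  SupplierB: avg=37.68
  SupplierD: avg=37.06
  SupplierG: avg=22.02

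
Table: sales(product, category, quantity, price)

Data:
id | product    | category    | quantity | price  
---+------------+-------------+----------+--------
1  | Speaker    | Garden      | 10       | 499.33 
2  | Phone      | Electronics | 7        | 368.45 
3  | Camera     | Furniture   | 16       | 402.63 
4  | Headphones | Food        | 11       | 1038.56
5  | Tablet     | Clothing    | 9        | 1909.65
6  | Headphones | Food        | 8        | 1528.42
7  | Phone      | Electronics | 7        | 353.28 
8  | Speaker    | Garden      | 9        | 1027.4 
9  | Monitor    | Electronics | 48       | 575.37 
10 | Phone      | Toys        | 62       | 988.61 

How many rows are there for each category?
SELECT category, COUNT(*) as count
FROM sales
GROUP BY category

Result:
  Clothing: 1
  Electronics: 3
  Food: 2
  Furniture: 1
  Garden: 2
  Toys: 1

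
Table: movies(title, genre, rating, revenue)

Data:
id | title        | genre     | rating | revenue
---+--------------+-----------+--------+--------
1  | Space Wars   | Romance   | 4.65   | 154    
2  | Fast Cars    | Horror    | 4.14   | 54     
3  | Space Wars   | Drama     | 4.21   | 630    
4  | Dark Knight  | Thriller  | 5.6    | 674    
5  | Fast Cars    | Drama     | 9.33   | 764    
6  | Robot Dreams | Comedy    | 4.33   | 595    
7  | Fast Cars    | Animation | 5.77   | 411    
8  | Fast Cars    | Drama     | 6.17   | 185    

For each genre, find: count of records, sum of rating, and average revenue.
SELECT genre,
       COUNT(*) as cnt,
       SUM(rating) as total_rating,
       AVG(revenue) as avg_revenue
FROM movies
GROUP BY genre

Result:
  Animation: 1 records, 5.77 total rating, 411.00 avg revenue
  Comedy: 1 records, 4.33 total rating, 595.00 avg revenue
  Drama: 3 records, 19.71 total rating, 526.33 avg revenue
  Horror: 1 records, 4.14 total rating, 54.00 avg revenue
  Romance: 1 records, 4.65 total rating, 154.00 avg revenue
  Thriller: 1 records, 5.60 total rating, 674.00 avg revenue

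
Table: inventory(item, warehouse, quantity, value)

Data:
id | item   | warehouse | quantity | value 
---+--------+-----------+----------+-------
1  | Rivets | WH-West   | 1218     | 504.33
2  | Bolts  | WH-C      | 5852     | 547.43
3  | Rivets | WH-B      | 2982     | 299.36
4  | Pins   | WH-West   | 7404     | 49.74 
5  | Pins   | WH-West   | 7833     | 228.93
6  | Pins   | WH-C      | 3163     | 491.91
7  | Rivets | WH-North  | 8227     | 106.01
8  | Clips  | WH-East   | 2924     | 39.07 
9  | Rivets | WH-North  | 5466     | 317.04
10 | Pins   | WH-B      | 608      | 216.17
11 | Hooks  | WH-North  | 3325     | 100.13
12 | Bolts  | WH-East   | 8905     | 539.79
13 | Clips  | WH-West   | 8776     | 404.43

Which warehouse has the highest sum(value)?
SELECT warehouse, SUM(value) as val
FROM inventory
GROUP BY warehouse
ORDER BY val DESC
LIMIT 1

Result: WH-West with sum(value) = 1187.43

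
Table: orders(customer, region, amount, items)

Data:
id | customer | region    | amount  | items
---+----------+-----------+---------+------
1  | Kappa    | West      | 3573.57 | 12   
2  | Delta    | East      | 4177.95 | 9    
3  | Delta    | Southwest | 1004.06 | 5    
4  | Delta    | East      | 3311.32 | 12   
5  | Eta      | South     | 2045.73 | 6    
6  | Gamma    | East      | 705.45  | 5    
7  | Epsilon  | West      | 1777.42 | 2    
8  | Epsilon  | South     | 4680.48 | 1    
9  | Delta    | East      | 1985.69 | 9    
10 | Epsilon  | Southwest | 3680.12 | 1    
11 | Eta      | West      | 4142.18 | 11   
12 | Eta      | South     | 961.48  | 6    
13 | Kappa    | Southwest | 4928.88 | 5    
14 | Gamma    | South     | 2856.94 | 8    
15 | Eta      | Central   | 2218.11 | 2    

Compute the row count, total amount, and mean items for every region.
SELECT region,
       COUNT(*) as cnt,
       SUM(amount) as total_amount,
       AVG(items) as avg_items
FROM orders
GROUP BY region

Result:
  Central: 1 records, 2218.11 total amount, 2.00 avg items
  East: 4 records, 10180.41 total amount, 8.75 avg items
  South: 4 records, 10544.63 total amount, 5.25 avg items
  Southwest: 3 records, 9613.06 total amount, 3.67 avg items
  West: 3 records, 9493.17 total amount, 8.33 avg items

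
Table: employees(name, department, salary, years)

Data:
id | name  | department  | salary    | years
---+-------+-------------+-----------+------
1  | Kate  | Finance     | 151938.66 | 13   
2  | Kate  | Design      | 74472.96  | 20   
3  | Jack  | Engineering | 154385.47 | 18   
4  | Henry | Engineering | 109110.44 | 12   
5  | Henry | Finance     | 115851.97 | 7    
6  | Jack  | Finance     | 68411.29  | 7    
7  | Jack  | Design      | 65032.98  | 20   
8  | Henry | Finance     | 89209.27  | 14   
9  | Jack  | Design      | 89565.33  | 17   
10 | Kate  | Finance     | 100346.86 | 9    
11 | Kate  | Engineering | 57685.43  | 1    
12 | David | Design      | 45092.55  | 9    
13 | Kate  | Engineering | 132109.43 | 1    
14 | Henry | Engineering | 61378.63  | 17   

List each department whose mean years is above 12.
SELECT department, AVG(years)
FROM employees
GROUP BY department
HAVING AVG(years) > 12

Result:
  Design: avg=16.50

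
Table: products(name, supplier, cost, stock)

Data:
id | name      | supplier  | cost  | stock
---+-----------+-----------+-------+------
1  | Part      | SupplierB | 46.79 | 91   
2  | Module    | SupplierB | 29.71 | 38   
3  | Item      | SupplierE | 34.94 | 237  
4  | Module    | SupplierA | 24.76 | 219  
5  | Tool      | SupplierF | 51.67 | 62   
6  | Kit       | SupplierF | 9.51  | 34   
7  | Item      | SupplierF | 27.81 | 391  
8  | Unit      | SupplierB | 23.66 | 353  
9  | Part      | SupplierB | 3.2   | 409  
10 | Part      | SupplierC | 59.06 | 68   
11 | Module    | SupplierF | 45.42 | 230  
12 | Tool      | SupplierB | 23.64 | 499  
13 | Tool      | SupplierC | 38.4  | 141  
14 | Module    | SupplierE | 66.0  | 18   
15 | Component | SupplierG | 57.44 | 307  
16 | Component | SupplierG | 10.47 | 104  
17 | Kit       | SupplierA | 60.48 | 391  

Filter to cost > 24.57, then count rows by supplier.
SELECT supplier, COUNT(*)
FROM products
WHERE cost > 24.57
GROUP BY supplier

Note: WHERE filters rows before grouping.

Result:
  SupplierA: 2
  SupplierB: 2
  SupplierC: 2
  SupplierE: 2
  SupplierF: 3
  SupplierG: 1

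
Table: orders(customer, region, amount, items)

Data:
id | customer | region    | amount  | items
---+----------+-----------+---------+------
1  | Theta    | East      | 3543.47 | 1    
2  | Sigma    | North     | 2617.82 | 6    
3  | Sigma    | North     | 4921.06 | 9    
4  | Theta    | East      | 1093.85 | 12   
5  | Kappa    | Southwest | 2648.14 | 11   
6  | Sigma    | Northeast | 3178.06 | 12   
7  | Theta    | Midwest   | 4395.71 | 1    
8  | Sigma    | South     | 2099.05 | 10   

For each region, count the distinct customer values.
SELECT region, COUNT(DISTINCT customer)
FROM orders
GROUP BY region

Result:
  East: 1 distinct
  Midwest: 1 distinct
  North: 1 distinct
  Northeast: 1 distinct
  South: 1 distinct
  Southwest: 1 distinct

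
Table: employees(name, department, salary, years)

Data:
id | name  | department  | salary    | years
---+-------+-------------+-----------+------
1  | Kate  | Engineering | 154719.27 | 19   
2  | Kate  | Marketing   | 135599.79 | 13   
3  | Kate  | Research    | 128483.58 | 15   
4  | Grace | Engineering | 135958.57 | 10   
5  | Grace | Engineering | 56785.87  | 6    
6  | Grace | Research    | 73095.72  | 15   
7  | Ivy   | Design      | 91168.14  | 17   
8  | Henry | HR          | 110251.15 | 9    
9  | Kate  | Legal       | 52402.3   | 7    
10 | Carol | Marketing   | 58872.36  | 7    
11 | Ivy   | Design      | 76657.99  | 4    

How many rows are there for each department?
SELECT department, COUNT(*) as count
FROM employees
GROUP BY department

Result:
  Design: 2
  Engineering: 3
  HR: 1
  Legal: 1
  Marketing: 2
  Research: 2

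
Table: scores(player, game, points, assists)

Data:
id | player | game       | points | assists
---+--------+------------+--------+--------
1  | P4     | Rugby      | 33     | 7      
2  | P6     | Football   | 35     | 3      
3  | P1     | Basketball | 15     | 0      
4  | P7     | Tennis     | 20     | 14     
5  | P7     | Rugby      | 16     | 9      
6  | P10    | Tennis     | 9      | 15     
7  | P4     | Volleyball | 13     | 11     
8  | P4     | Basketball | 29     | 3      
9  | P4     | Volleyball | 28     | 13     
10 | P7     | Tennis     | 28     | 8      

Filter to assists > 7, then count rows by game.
SELECT game, COUNT(*)
FROM scores
WHERE assists > 7
GROUP BY game

Note: WHERE filters rows before grouping.

Result:
  Rugby: 1
  Tennis: 3
  Volleyball: 2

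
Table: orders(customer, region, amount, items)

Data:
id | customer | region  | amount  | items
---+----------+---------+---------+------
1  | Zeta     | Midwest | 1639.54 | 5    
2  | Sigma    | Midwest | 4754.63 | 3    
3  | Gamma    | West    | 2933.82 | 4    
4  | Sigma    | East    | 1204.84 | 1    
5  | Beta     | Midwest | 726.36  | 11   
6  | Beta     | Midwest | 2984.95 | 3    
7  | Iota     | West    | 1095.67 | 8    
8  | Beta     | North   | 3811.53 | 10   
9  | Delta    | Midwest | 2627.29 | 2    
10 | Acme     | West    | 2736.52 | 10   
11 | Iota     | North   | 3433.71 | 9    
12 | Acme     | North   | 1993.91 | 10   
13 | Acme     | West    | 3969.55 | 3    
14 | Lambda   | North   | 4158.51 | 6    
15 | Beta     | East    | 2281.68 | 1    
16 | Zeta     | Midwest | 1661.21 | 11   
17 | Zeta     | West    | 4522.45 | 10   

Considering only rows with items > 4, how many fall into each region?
SELECT region, COUNT(*)
FROM orders
WHERE items > 4
GROUP BY region

Note: WHERE filters rows before grouping.

Result:
  Midwest: 3
  North: 4
  West: 3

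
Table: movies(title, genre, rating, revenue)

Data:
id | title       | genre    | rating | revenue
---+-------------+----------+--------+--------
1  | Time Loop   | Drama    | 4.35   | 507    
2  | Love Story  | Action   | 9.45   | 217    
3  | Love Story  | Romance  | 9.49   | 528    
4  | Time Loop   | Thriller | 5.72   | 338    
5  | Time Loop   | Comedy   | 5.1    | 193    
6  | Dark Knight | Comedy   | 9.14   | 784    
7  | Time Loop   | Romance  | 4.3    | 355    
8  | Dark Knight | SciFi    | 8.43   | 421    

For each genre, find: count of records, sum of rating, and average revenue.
SELECT genre,
       COUNT(*) as cnt,
       SUM(rating) as total_rating,
       AVG(revenue) as avg_revenue
FROM movies
GROUP BY genre

Result:
  Action: 1 records, 9.45 total rating, 217.00 avg revenue
  Comedy: 2 records, 14.24 total rating, 488.50 avg revenue
  Drama: 1 records, 4.35 total rating, 507.00 avg revenue
  Romance: 2 records, 13.79 total rating, 441.50 avg revenue
  SciFi: 1 records, 8.43 total rating, 421.00 avg revenue
  Thriller: 1 records, 5.72 total rating, 338.00 avg revenue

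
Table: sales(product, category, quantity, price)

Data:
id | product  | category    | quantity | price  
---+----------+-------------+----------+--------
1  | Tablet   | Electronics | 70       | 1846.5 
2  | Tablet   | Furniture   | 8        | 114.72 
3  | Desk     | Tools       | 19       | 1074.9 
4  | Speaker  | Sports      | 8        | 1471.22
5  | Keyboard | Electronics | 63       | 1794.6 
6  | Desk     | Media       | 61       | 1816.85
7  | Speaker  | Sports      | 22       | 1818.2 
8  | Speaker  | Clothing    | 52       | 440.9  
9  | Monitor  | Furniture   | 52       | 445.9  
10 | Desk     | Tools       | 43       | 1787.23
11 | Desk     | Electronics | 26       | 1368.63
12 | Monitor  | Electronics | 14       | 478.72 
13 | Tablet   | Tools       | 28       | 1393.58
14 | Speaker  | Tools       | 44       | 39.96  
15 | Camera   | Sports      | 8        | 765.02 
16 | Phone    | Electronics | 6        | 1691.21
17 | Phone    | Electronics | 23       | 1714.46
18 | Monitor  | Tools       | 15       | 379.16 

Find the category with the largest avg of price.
SELECT category, AVG(price) as val
FROM sales
GROUP BY category
ORDER BY val DESC
LIMIT 1

Result: Media with avg(price) = 1816.85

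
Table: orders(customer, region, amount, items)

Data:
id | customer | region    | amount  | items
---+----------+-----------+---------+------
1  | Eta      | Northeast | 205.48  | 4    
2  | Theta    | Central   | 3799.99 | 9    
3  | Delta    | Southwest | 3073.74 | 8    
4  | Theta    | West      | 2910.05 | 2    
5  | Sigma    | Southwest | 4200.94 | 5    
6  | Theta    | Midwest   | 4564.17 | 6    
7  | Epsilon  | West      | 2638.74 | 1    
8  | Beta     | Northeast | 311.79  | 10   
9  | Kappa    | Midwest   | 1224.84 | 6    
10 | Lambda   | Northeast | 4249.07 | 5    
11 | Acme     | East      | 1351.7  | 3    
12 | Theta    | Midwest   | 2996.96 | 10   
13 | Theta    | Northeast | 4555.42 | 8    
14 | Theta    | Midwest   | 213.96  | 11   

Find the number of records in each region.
SELECT region, COUNT(*) as count
FROM orders
GROUP BY region

Result:
  Central: 1
  East: 1
  Midwest: 4
  Northeast: 4
  Southwest: 2
  West: 2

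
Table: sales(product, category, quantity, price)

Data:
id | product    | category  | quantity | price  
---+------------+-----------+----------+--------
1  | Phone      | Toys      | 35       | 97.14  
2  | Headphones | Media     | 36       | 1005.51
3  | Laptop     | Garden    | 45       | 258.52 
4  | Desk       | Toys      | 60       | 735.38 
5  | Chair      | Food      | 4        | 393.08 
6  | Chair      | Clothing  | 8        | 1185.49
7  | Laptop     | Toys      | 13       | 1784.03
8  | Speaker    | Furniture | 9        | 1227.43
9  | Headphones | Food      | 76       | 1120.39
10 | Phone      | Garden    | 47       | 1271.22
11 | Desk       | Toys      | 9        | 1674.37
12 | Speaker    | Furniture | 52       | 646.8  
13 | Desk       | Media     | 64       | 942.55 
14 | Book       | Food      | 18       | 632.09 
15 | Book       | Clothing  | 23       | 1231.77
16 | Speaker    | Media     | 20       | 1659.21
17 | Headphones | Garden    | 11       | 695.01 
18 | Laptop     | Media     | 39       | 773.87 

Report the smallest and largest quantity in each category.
SELECT category, MIN(quantity), MAX(quantity)
FROM sales
GROUP BY category

Result:
  Clothing: min=8, max=23
  Food: min=4, max=76
  Furniture: min=9, max=52
  Garden: min=11, max=47
  Media: min=20, max=64
  Toys: min=9, max=60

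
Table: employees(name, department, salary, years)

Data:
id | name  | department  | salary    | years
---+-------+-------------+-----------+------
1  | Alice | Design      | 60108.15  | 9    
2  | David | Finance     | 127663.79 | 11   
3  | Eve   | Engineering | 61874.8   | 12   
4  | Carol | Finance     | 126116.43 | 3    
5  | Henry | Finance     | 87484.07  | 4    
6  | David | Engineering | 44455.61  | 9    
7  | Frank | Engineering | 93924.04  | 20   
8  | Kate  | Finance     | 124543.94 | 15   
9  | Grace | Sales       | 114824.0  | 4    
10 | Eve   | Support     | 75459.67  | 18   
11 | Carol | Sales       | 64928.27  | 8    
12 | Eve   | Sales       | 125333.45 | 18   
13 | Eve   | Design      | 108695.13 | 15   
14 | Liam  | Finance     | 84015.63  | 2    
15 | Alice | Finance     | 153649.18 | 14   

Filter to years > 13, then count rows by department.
SELECT department, COUNT(*)
FROM employees
WHERE years > 13
GROUP BY department

Note: WHERE filters rows before grouping.

Result:
  Design: 1
  Engineering: 1
  Finance: 2
  Sales: 1
  Support: 1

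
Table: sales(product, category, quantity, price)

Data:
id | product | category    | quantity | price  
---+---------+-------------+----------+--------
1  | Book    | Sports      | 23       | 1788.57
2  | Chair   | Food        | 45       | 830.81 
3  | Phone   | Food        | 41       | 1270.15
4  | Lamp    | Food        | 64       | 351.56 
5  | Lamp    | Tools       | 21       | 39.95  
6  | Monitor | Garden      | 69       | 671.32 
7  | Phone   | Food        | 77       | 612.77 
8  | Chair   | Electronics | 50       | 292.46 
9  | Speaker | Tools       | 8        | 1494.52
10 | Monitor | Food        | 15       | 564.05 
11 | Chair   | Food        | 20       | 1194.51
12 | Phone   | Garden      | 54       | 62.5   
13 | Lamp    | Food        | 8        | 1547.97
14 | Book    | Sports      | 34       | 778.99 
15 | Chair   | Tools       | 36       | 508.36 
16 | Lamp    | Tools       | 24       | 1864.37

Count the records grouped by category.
SELECT category, COUNT(*) as count
FROM sales
GROUP BY category

Result:
  Electronics: 1
  Food: 7
  Garden: 2
  Sports: 2
  Tools: 4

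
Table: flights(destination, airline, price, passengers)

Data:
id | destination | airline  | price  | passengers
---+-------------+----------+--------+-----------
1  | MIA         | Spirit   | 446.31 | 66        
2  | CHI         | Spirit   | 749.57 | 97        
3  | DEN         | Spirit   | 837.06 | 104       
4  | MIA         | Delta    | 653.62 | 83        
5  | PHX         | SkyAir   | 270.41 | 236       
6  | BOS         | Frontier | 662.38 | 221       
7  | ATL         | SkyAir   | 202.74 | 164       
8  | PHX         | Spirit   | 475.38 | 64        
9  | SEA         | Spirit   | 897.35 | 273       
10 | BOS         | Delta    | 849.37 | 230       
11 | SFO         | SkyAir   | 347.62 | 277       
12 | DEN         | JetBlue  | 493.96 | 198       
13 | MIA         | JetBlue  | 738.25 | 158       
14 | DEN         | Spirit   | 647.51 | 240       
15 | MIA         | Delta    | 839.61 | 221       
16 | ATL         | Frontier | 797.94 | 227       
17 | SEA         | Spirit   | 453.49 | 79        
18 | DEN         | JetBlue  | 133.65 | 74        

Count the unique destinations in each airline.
SELECT airline, COUNT(DISTINCT destination)
FROM flights
GROUP BY airline

Result:
  Delta: 2 distinct
  Frontier: 2 distinct
  JetBlue: 2 distinct
  SkyAir: 3 distinct
  Spirit: 5 distinct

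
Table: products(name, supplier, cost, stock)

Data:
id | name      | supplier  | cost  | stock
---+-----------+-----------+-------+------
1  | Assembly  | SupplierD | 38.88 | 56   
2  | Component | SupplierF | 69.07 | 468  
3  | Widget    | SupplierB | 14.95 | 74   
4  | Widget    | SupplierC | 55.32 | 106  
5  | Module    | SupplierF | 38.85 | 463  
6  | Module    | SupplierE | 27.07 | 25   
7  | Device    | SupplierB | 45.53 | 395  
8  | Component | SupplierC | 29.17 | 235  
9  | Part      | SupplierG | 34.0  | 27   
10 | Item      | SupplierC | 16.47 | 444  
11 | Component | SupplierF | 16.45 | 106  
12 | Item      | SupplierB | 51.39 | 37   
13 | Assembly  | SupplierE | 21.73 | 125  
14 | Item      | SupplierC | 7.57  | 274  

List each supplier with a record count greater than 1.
SELECT supplier, COUNT(*) as cnt
FROM products
GROUP BY supplier
HAVING COUNT(*) > 1

Result:
  SupplierB: 3
  SupplierC: 4
  SupplierE: 2
  SupplierF: 3

Note: HAVING filters groups after aggregation, WHERE filters rows before.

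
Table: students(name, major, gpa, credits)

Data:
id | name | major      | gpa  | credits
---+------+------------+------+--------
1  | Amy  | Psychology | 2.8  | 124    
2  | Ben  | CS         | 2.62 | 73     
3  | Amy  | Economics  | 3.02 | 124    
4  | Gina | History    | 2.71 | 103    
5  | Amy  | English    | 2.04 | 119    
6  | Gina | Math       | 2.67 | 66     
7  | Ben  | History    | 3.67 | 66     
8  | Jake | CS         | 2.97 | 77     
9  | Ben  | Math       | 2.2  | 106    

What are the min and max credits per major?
SELECT major, MIN(credits), MAX(credits)
FROM students
GROUP BY major

Result:
  CS: min=73, max=77
  Economics: min=124, max=124
  English: min=119, max=119
  History: min=66, max=103
  Math: min=66, max=106
  Psychology: min=124, max=124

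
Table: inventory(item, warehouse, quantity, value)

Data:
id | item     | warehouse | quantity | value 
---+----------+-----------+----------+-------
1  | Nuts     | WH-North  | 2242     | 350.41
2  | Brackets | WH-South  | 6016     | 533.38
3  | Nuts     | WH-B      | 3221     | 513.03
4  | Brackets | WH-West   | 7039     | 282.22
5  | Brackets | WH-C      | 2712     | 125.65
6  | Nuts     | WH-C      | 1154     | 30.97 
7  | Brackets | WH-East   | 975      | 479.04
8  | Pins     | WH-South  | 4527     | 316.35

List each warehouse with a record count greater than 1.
SELECT warehouse, COUNT(*) as cnt
FROM inventory
GROUP BY warehouse
HAVING COUNT(*) > 1

Result:
  WH-C: 2
  WH-South: 2

Note: HAVING filters groups after aggregation, WHERE filters rows before.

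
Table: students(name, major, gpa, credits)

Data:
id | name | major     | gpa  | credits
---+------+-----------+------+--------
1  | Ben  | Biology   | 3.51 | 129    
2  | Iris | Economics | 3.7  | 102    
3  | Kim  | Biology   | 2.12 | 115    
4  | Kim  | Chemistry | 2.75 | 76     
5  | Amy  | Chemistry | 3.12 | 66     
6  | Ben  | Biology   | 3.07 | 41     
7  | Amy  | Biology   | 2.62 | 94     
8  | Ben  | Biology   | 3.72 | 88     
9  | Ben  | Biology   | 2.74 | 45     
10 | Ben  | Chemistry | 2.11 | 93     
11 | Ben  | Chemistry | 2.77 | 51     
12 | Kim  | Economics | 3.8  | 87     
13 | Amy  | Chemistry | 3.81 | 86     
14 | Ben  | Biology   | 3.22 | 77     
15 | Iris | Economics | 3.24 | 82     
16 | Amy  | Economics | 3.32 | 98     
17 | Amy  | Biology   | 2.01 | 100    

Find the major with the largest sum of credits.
SELECT major, SUM(credits) as val
FROM students
GROUP BY major
ORDER BY val DESC
LIMIT 1

Result: Biology with sum(credits) = 689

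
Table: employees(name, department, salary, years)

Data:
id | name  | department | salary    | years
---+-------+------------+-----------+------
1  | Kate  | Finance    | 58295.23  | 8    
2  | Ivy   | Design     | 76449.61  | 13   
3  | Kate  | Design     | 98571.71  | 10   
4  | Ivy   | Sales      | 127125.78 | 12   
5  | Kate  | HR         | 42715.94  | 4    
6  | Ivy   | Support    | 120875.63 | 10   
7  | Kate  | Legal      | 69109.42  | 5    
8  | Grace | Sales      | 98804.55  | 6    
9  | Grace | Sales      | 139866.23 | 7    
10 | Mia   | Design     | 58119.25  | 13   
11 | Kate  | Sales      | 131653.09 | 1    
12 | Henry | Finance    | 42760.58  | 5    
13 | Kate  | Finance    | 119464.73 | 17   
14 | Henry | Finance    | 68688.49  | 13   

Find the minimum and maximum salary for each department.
SELECT department, MIN(salary), MAX(salary)
FROM employees
GROUP BY department

Result:
  Design: min=58119.25, max=98571.71
  Finance: min=42760.58, max=119464.73
  HR: min=42715.94, max=42715.94
  Legal: min=69109.42, max=69109.42
  Sales: min=98804.55, max=139866.23
  Support: min=120875.63, max=120875.63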